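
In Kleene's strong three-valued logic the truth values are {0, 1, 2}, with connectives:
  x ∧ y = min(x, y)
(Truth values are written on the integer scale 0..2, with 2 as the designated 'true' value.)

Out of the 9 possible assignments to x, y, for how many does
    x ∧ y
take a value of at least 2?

x = 0, y = 0 ↦ 0  <
x = 0, y = 1 ↦ 0  <
x = 0, y = 2 ↦ 0  <
x = 1, y = 0 ↦ 0  <
x = 1, y = 1 ↦ 1  <
x = 1, y = 2 ↦ 1  <
x = 2, y = 0 ↦ 0  <
x = 2, y = 1 ↦ 1  <
x = 2, y = 2 ↦ 2  ≥
So 1 of the 9 assignments meets the threshold.

1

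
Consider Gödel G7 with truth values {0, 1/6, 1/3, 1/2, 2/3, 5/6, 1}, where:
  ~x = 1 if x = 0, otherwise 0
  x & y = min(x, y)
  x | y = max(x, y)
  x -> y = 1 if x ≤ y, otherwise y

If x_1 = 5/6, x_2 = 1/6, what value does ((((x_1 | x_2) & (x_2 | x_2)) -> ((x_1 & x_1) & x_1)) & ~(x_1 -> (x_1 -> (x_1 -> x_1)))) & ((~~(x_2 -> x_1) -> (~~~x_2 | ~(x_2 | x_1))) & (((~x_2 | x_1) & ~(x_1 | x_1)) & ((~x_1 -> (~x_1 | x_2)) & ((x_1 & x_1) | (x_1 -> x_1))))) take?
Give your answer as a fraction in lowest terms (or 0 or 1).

0

x_1 | x_2 = 5/6 | 1/6 = 5/6
x_2 | x_2 = 1/6 | 1/6 = 1/6
(x_1 | x_2) & (x_2 | x_2) = 5/6 & 1/6 = 1/6
x_1 & x_1 = 5/6 & 5/6 = 5/6
(x_1 & x_1) & x_1 = 5/6 & 5/6 = 5/6
((x_1 | x_2) & (x_2 | x_2)) -> ((x_1 & x_1) & x_1) = 1/6 -> 5/6 = 1
x_1 -> x_1 = 5/6 -> 5/6 = 1
x_1 -> (x_1 -> x_1) = 5/6 -> 1 = 1
x_1 -> (x_1 -> (x_1 -> x_1)) = 5/6 -> 1 = 1
~(x_1 -> (x_1 -> (x_1 -> x_1))) = ~1 = 0
(((x_1 | x_2) & (x_2 | x_2)) -> ((x_1 & x_1) & x_1)) & ~(x_1 -> (x_1 -> (x_1 -> x_1))) = 1 & 0 = 0
x_2 -> x_1 = 1/6 -> 5/6 = 1
~(x_2 -> x_1) = ~1 = 0
~~(x_2 -> x_1) = ~0 = 1
~x_2 = ~1/6 = 0
~~x_2 = ~0 = 1
~~~x_2 = ~1 = 0
x_2 | x_1 = 1/6 | 5/6 = 5/6
~(x_2 | x_1) = ~5/6 = 0
~~~x_2 | ~(x_2 | x_1) = 0 | 0 = 0
~~(x_2 -> x_1) -> (~~~x_2 | ~(x_2 | x_1)) = 1 -> 0 = 0
~x_2 = ~1/6 = 0
~x_2 | x_1 = 0 | 5/6 = 5/6
x_1 | x_1 = 5/6 | 5/6 = 5/6
~(x_1 | x_1) = ~5/6 = 0
(~x_2 | x_1) & ~(x_1 | x_1) = 5/6 & 0 = 0
~x_1 = ~5/6 = 0
~x_1 = ~5/6 = 0
~x_1 | x_2 = 0 | 1/6 = 1/6
~x_1 -> (~x_1 | x_2) = 0 -> 1/6 = 1
x_1 & x_1 = 5/6 & 5/6 = 5/6
x_1 -> x_1 = 5/6 -> 5/6 = 1
(x_1 & x_1) | (x_1 -> x_1) = 5/6 | 1 = 1
(~x_1 -> (~x_1 | x_2)) & ((x_1 & x_1) | (x_1 -> x_1)) = 1 & 1 = 1
((~x_2 | x_1) & ~(x_1 | x_1)) & ((~x_1 -> (~x_1 | x_2)) & ((x_1 & x_1) | (x_1 -> x_1))) = 0 & 1 = 0
(~~(x_2 -> x_1) -> (~~~x_2 | ~(x_2 | x_1))) & (((~x_2 | x_1) & ~(x_1 | x_1)) & ((~x_1 -> (~x_1 | x_2)) & ((x_1 & x_1) | (x_1 -> x_1)))) = 0 & 0 = 0
((((x_1 | x_2) & (x_2 | x_2)) -> ((x_1 & x_1) & x_1)) & ~(x_1 -> (x_1 -> (x_1 -> x_1)))) & ((~~(x_2 -> x_1) -> (~~~x_2 | ~(x_2 | x_1))) & (((~x_2 | x_1) & ~(x_1 | x_1)) & ((~x_1 -> (~x_1 | x_2)) & ((x_1 & x_1) | (x_1 -> x_1))))) = 0 & 0 = 0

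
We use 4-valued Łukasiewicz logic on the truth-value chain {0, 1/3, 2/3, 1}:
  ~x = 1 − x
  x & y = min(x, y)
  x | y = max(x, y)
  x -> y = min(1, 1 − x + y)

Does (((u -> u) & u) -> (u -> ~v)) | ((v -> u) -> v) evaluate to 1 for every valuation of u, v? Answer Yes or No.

No

Counterexample: take u = 1, v = 1/3.
u -> u = 1 -> 1 = 1
(u -> u) & u = 1 & 1 = 1
~v = ~1/3 = 2/3
u -> ~v = 1 -> 2/3 = 2/3
((u -> u) & u) -> (u -> ~v) = 1 -> 2/3 = 2/3
v -> u = 1/3 -> 1 = 1
(v -> u) -> v = 1 -> 1/3 = 1/3
(((u -> u) & u) -> (u -> ~v)) | ((v -> u) -> v) = 2/3 | 1/3 = 2/3
This gives 2/3 ≠ 1.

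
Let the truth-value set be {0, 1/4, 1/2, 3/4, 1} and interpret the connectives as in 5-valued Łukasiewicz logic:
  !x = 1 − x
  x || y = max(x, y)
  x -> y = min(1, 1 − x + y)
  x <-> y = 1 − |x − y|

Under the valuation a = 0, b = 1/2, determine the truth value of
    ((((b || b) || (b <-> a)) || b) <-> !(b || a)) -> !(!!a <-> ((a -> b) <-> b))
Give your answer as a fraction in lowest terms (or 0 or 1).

1/2

b || b = 1/2 || 1/2 = 1/2
b <-> a = 1/2 <-> 0 = 1/2
(b || b) || (b <-> a) = 1/2 || 1/2 = 1/2
((b || b) || (b <-> a)) || b = 1/2 || 1/2 = 1/2
b || a = 1/2 || 0 = 1/2
!(b || a) = !1/2 = 1/2
(((b || b) || (b <-> a)) || b) <-> !(b || a) = 1/2 <-> 1/2 = 1
!a = !0 = 1
!!a = !1 = 0
a -> b = 0 -> 1/2 = 1
(a -> b) <-> b = 1 <-> 1/2 = 1/2
!!a <-> ((a -> b) <-> b) = 0 <-> 1/2 = 1/2
!(!!a <-> ((a -> b) <-> b)) = !1/2 = 1/2
((((b || b) || (b <-> a)) || b) <-> !(b || a)) -> !(!!a <-> ((a -> b) <-> b)) = 1 -> 1/2 = 1/2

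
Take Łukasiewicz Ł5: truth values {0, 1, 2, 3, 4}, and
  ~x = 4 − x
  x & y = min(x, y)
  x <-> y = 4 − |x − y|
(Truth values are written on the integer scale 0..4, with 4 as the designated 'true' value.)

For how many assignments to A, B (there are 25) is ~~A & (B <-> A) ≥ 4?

1

value 4: 1 assignment (counts)
value 3: 4 assignments
value 2: 7 assignments
value 1: 7 assignments
value 0: 6 assignments
So 1 of the 25 assignments meets the threshold.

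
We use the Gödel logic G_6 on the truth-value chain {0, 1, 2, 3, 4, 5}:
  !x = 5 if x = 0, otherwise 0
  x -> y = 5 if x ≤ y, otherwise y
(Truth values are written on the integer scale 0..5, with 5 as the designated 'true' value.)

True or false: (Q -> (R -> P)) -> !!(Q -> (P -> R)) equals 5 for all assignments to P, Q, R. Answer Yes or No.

Counterexample: take P = 1, Q = 1, R = 0.
R -> P = 0 -> 1 = 5
Q -> (R -> P) = 1 -> 5 = 5
P -> R = 1 -> 0 = 0
Q -> (P -> R) = 1 -> 0 = 0
!(Q -> (P -> R)) = !0 = 5
!!(Q -> (P -> R)) = !5 = 0
(Q -> (R -> P)) -> !!(Q -> (P -> R)) = 5 -> 0 = 0
This gives 0 ≠ 5.

No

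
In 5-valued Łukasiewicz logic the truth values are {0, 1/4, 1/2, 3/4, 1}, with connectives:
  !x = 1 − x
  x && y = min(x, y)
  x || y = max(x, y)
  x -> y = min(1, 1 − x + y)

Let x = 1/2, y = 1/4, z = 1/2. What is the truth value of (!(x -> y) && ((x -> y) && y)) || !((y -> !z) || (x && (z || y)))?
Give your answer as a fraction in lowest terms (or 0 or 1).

1/4

x -> y = 1/2 -> 1/4 = 3/4
!(x -> y) = !3/4 = 1/4
x -> y = 1/2 -> 1/4 = 3/4
(x -> y) && y = 3/4 && 1/4 = 1/4
!(x -> y) && ((x -> y) && y) = 1/4 && 1/4 = 1/4
!z = !1/2 = 1/2
y -> !z = 1/4 -> 1/2 = 1
z || y = 1/2 || 1/4 = 1/2
x && (z || y) = 1/2 && 1/2 = 1/2
(y -> !z) || (x && (z || y)) = 1 || 1/2 = 1
!((y -> !z) || (x && (z || y))) = !1 = 0
(!(x -> y) && ((x -> y) && y)) || !((y -> !z) || (x && (z || y))) = 1/4 || 0 = 1/4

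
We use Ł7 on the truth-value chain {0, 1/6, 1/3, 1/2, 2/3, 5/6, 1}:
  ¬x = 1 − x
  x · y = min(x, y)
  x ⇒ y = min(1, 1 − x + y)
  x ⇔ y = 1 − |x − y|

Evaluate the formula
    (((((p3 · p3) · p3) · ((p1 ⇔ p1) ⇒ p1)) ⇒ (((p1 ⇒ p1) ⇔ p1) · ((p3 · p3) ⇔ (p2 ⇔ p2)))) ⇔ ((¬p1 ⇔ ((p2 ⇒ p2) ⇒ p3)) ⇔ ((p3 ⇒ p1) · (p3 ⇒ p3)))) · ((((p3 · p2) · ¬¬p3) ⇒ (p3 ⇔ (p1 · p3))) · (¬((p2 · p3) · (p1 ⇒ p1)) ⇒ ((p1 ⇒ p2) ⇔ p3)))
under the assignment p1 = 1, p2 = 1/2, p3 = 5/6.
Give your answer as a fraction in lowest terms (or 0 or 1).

1/6

p3 · p3 = 5/6 · 5/6 = 5/6
(p3 · p3) · p3 = 5/6 · 5/6 = 5/6
p1 ⇔ p1 = 1 ⇔ 1 = 1
(p1 ⇔ p1) ⇒ p1 = 1 ⇒ 1 = 1
((p3 · p3) · p3) · ((p1 ⇔ p1) ⇒ p1) = 5/6 · 1 = 5/6
p1 ⇒ p1 = 1 ⇒ 1 = 1
(p1 ⇒ p1) ⇔ p1 = 1 ⇔ 1 = 1
p3 · p3 = 5/6 · 5/6 = 5/6
p2 ⇔ p2 = 1/2 ⇔ 1/2 = 1
(p3 · p3) ⇔ (p2 ⇔ p2) = 5/6 ⇔ 1 = 5/6
((p1 ⇒ p1) ⇔ p1) · ((p3 · p3) ⇔ (p2 ⇔ p2)) = 1 · 5/6 = 5/6
(((p3 · p3) · p3) · ((p1 ⇔ p1) ⇒ p1)) ⇒ (((p1 ⇒ p1) ⇔ p1) · ((p3 · p3) ⇔ (p2 ⇔ p2))) = 5/6 ⇒ 5/6 = 1
¬p1 = ¬1 = 0
p2 ⇒ p2 = 1/2 ⇒ 1/2 = 1
(p2 ⇒ p2) ⇒ p3 = 1 ⇒ 5/6 = 5/6
¬p1 ⇔ ((p2 ⇒ p2) ⇒ p3) = 0 ⇔ 5/6 = 1/6
p3 ⇒ p1 = 5/6 ⇒ 1 = 1
p3 ⇒ p3 = 5/6 ⇒ 5/6 = 1
(p3 ⇒ p1) · (p3 ⇒ p3) = 1 · 1 = 1
(¬p1 ⇔ ((p2 ⇒ p2) ⇒ p3)) ⇔ ((p3 ⇒ p1) · (p3 ⇒ p3)) = 1/6 ⇔ 1 = 1/6
((((p3 · p3) · p3) · ((p1 ⇔ p1) ⇒ p1)) ⇒ (((p1 ⇒ p1) ⇔ p1) · ((p3 · p3) ⇔ (p2 ⇔ p2)))) ⇔ ((¬p1 ⇔ ((p2 ⇒ p2) ⇒ p3)) ⇔ ((p3 ⇒ p1) · (p3 ⇒ p3))) = 1 ⇔ 1/6 = 1/6
p3 · p2 = 5/6 · 1/2 = 1/2
¬p3 = ¬5/6 = 1/6
¬¬p3 = ¬1/6 = 5/6
(p3 · p2) · ¬¬p3 = 1/2 · 5/6 = 1/2
p1 · p3 = 1 · 5/6 = 5/6
p3 ⇔ (p1 · p3) = 5/6 ⇔ 5/6 = 1
((p3 · p2) · ¬¬p3) ⇒ (p3 ⇔ (p1 · p3)) = 1/2 ⇒ 1 = 1
p2 · p3 = 1/2 · 5/6 = 1/2
p1 ⇒ p1 = 1 ⇒ 1 = 1
(p2 · p3) · (p1 ⇒ p1) = 1/2 · 1 = 1/2
¬((p2 · p3) · (p1 ⇒ p1)) = ¬1/2 = 1/2
p1 ⇒ p2 = 1 ⇒ 1/2 = 1/2
(p1 ⇒ p2) ⇔ p3 = 1/2 ⇔ 5/6 = 2/3
¬((p2 · p3) · (p1 ⇒ p1)) ⇒ ((p1 ⇒ p2) ⇔ p3) = 1/2 ⇒ 2/3 = 1
(((p3 · p2) · ¬¬p3) ⇒ (p3 ⇔ (p1 · p3))) · (¬((p2 · p3) · (p1 ⇒ p1)) ⇒ ((p1 ⇒ p2) ⇔ p3)) = 1 · 1 = 1
(((((p3 · p3) · p3) · ((p1 ⇔ p1) ⇒ p1)) ⇒ (((p1 ⇒ p1) ⇔ p1) · ((p3 · p3) ⇔ (p2 ⇔ p2)))) ⇔ ((¬p1 ⇔ ((p2 ⇒ p2) ⇒ p3)) ⇔ ((p3 ⇒ p1) · (p3 ⇒ p3)))) · ((((p3 · p2) · ¬¬p3) ⇒ (p3 ⇔ (p1 · p3))) · (¬((p2 · p3) · (p1 ⇒ p1)) ⇒ ((p1 ⇒ p2) ⇔ p3))) = 1/6 · 1 = 1/6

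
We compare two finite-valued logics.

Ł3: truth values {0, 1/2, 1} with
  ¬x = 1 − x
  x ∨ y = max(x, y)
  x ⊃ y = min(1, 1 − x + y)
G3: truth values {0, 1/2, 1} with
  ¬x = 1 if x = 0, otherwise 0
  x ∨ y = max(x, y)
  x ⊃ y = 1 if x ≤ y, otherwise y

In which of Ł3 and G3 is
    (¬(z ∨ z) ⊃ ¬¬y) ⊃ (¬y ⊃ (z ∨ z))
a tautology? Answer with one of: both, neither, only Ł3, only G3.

In Ł3: every assignment gives 1 — tautology.
In G3: at y = 0, z = 1/2 the value is 1/2 — not a tautology.

only Ł3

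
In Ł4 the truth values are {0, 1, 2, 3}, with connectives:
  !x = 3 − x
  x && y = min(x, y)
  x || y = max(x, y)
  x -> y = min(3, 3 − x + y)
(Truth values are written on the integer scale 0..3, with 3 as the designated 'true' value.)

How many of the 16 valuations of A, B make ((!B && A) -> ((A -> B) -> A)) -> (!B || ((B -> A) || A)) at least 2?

A = 0, B = 0 ↦ 3  ≥
A = 0, B = 1 ↦ 2  ≥
A = 0, B = 2 ↦ 1  <
A = 0, B = 3 ↦ 0  <
A = 1, B = 0 ↦ 3  ≥
A = 1, B = 1 ↦ 3  ≥
A = 1, B = 2 ↦ 2  ≥
A = 1, B = 3 ↦ 1  <
A = 2, B = 0 ↦ 3  ≥
A = 2, B = 1 ↦ 3  ≥
A = 2, B = 2 ↦ 3  ≥
A = 2, B = 3 ↦ 2  ≥
A = 3, B = 0 ↦ 3  ≥
A = 3, B = 1 ↦ 3  ≥
A = 3, B = 2 ↦ 3  ≥
A = 3, B = 3 ↦ 3  ≥
So 13 of the 16 assignments meet the threshold.

13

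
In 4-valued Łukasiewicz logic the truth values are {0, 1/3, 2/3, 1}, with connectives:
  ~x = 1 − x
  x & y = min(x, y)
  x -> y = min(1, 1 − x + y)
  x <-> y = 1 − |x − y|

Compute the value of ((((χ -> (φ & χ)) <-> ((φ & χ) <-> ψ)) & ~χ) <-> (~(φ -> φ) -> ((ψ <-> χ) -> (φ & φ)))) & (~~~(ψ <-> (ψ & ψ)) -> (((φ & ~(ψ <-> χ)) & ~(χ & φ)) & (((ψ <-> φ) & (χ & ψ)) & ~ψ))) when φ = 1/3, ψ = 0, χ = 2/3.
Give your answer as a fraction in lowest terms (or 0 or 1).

1/3

φ & χ = 1/3 & 2/3 = 1/3
χ -> (φ & χ) = 2/3 -> 1/3 = 2/3
φ & χ = 1/3 & 2/3 = 1/3
(φ & χ) <-> ψ = 1/3 <-> 0 = 2/3
(χ -> (φ & χ)) <-> ((φ & χ) <-> ψ) = 2/3 <-> 2/3 = 1
~χ = ~2/3 = 1/3
((χ -> (φ & χ)) <-> ((φ & χ) <-> ψ)) & ~χ = 1 & 1/3 = 1/3
φ -> φ = 1/3 -> 1/3 = 1
~(φ -> φ) = ~1 = 0
ψ <-> χ = 0 <-> 2/3 = 1/3
φ & φ = 1/3 & 1/3 = 1/3
(ψ <-> χ) -> (φ & φ) = 1/3 -> 1/3 = 1
~(φ -> φ) -> ((ψ <-> χ) -> (φ & φ)) = 0 -> 1 = 1
(((χ -> (φ & χ)) <-> ((φ & χ) <-> ψ)) & ~χ) <-> (~(φ -> φ) -> ((ψ <-> χ) -> (φ & φ))) = 1/3 <-> 1 = 1/3
ψ & ψ = 0 & 0 = 0
ψ <-> (ψ & ψ) = 0 <-> 0 = 1
~(ψ <-> (ψ & ψ)) = ~1 = 0
~~(ψ <-> (ψ & ψ)) = ~0 = 1
~~~(ψ <-> (ψ & ψ)) = ~1 = 0
ψ <-> χ = 0 <-> 2/3 = 1/3
~(ψ <-> χ) = ~1/3 = 2/3
φ & ~(ψ <-> χ) = 1/3 & 2/3 = 1/3
χ & φ = 2/3 & 1/3 = 1/3
~(χ & φ) = ~1/3 = 2/3
(φ & ~(ψ <-> χ)) & ~(χ & φ) = 1/3 & 2/3 = 1/3
ψ <-> φ = 0 <-> 1/3 = 2/3
χ & ψ = 2/3 & 0 = 0
(ψ <-> φ) & (χ & ψ) = 2/3 & 0 = 0
~ψ = ~0 = 1
((ψ <-> φ) & (χ & ψ)) & ~ψ = 0 & 1 = 0
((φ & ~(ψ <-> χ)) & ~(χ & φ)) & (((ψ <-> φ) & (χ & ψ)) & ~ψ) = 1/3 & 0 = 0
~~~(ψ <-> (ψ & ψ)) -> (((φ & ~(ψ <-> χ)) & ~(χ & φ)) & (((ψ <-> φ) & (χ & ψ)) & ~ψ)) = 0 -> 0 = 1
((((χ -> (φ & χ)) <-> ((φ & χ) <-> ψ)) & ~χ) <-> (~(φ -> φ) -> ((ψ <-> χ) -> (φ & φ)))) & (~~~(ψ <-> (ψ & ψ)) -> (((φ & ~(ψ <-> χ)) & ~(χ & φ)) & (((ψ <-> φ) & (χ & ψ)) & ~ψ))) = 1/3 & 1 = 1/3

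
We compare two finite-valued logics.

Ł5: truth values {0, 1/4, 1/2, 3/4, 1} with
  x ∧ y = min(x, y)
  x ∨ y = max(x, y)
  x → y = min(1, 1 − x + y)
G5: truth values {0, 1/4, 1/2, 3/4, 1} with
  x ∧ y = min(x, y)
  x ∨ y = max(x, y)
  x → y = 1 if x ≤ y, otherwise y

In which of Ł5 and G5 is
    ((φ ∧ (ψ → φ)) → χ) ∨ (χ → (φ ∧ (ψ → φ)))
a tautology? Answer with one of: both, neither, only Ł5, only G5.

In Ł5: every assignment gives 1 — tautology.
In G5: every assignment gives 1 — tautology.

both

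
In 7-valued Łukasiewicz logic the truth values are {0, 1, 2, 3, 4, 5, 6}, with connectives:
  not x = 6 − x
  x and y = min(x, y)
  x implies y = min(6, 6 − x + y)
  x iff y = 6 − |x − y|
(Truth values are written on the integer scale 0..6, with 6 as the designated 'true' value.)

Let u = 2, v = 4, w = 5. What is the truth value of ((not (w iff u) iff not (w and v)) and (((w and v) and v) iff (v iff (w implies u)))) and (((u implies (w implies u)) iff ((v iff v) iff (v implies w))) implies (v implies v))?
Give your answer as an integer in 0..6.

5

w iff u = 5 iff 2 = 3
not (w iff u) = not 3 = 3
w and v = 5 and 4 = 4
not (w and v) = not 4 = 2
not (w iff u) iff not (w and v) = 3 iff 2 = 5
w and v = 5 and 4 = 4
(w and v) and v = 4 and 4 = 4
w implies u = 5 implies 2 = 3
v iff (w implies u) = 4 iff 3 = 5
((w and v) and v) iff (v iff (w implies u)) = 4 iff 5 = 5
(not (w iff u) iff not (w and v)) and (((w and v) and v) iff (v iff (w implies u))) = 5 and 5 = 5
w implies u = 5 implies 2 = 3
u implies (w implies u) = 2 implies 3 = 6
v iff v = 4 iff 4 = 6
v implies w = 4 implies 5 = 6
(v iff v) iff (v implies w) = 6 iff 6 = 6
(u implies (w implies u)) iff ((v iff v) iff (v implies w)) = 6 iff 6 = 6
v implies v = 4 implies 4 = 6
((u implies (w implies u)) iff ((v iff v) iff (v implies w))) implies (v implies v) = 6 implies 6 = 6
((not (w iff u) iff not (w and v)) and (((w and v) and v) iff (v iff (w implies u)))) and (((u implies (w implies u)) iff ((v iff v) iff (v implies w))) implies (v implies v)) = 5 and 6 = 5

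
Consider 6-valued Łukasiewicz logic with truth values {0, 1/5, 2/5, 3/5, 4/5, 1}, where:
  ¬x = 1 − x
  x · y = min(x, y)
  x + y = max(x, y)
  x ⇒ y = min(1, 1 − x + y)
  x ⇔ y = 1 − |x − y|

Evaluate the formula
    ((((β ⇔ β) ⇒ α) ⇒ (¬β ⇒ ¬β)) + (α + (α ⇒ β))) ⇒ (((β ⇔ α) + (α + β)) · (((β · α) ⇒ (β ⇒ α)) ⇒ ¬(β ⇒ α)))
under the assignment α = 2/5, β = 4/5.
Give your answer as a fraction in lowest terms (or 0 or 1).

2/5

β ⇔ β = 4/5 ⇔ 4/5 = 1
(β ⇔ β) ⇒ α = 1 ⇒ 2/5 = 2/5
¬β = ¬4/5 = 1/5
¬β = ¬4/5 = 1/5
¬β ⇒ ¬β = 1/5 ⇒ 1/5 = 1
((β ⇔ β) ⇒ α) ⇒ (¬β ⇒ ¬β) = 2/5 ⇒ 1 = 1
α ⇒ β = 2/5 ⇒ 4/5 = 1
α + (α ⇒ β) = 2/5 + 1 = 1
(((β ⇔ β) ⇒ α) ⇒ (¬β ⇒ ¬β)) + (α + (α ⇒ β)) = 1 + 1 = 1
β ⇔ α = 4/5 ⇔ 2/5 = 3/5
α + β = 2/5 + 4/5 = 4/5
(β ⇔ α) + (α + β) = 3/5 + 4/5 = 4/5
β · α = 4/5 · 2/5 = 2/5
β ⇒ α = 4/5 ⇒ 2/5 = 3/5
(β · α) ⇒ (β ⇒ α) = 2/5 ⇒ 3/5 = 1
β ⇒ α = 4/5 ⇒ 2/5 = 3/5
¬(β ⇒ α) = ¬3/5 = 2/5
((β · α) ⇒ (β ⇒ α)) ⇒ ¬(β ⇒ α) = 1 ⇒ 2/5 = 2/5
((β ⇔ α) + (α + β)) · (((β · α) ⇒ (β ⇒ α)) ⇒ ¬(β ⇒ α)) = 4/5 · 2/5 = 2/5
((((β ⇔ β) ⇒ α) ⇒ (¬β ⇒ ¬β)) + (α + (α ⇒ β))) ⇒ (((β ⇔ α) + (α + β)) · (((β · α) ⇒ (β ⇒ α)) ⇒ ¬(β ⇒ α))) = 1 ⇒ 2/5 = 2/5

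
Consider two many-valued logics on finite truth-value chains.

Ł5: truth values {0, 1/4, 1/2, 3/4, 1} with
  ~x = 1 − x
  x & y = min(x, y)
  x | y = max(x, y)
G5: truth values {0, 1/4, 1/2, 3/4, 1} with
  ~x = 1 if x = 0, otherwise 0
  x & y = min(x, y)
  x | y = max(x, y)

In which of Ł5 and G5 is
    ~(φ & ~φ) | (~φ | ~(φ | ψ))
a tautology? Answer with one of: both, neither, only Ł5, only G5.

In Ł5: at φ = 1/4, ψ = 0 the value is 3/4 — not a tautology.
In G5: every assignment gives 1 — tautology.

only G5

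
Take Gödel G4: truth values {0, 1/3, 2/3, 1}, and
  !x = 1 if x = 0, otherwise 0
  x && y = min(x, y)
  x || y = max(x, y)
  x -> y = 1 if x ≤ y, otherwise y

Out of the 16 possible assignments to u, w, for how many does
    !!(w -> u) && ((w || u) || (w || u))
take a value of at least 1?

u = 0, w = 0 ↦ 0  <
u = 0, w = 1/3 ↦ 0  <
u = 0, w = 2/3 ↦ 0  <
u = 0, w = 1 ↦ 0  <
u = 1/3, w = 0 ↦ 1/3  <
u = 1/3, w = 1/3 ↦ 1/3  <
u = 1/3, w = 2/3 ↦ 2/3  <
u = 1/3, w = 1 ↦ 1  ≥
u = 2/3, w = 0 ↦ 2/3  <
u = 2/3, w = 1/3 ↦ 2/3  <
u = 2/3, w = 2/3 ↦ 2/3  <
u = 2/3, w = 1 ↦ 1  ≥
u = 1, w = 0 ↦ 1  ≥
u = 1, w = 1/3 ↦ 1  ≥
u = 1, w = 2/3 ↦ 1  ≥
u = 1, w = 1 ↦ 1  ≥
So 6 of the 16 assignments meet the threshold.

6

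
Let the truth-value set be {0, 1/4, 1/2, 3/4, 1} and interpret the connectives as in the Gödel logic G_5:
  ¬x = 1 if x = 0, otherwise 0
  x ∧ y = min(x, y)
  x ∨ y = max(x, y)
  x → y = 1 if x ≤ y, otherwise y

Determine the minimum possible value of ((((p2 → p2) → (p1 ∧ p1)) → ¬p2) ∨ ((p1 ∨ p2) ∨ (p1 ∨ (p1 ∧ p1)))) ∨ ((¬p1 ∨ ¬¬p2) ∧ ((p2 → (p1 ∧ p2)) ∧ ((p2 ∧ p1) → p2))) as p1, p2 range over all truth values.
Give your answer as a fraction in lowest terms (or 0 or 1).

Take p1 = 1/4, p2 = 1/2:
p2 → p2 = 1/2 → 1/2 = 1
p1 ∧ p1 = 1/4 ∧ 1/4 = 1/4
(p2 → p2) → (p1 ∧ p1) = 1 → 1/4 = 1/4
¬p2 = ¬1/2 = 0
((p2 → p2) → (p1 ∧ p1)) → ¬p2 = 1/4 → 0 = 0
p1 ∨ p2 = 1/4 ∨ 1/2 = 1/2
p1 ∧ p1 = 1/4 ∧ 1/4 = 1/4
p1 ∨ (p1 ∧ p1) = 1/4 ∨ 1/4 = 1/4
(p1 ∨ p2) ∨ (p1 ∨ (p1 ∧ p1)) = 1/2 ∨ 1/4 = 1/2
(((p2 → p2) → (p1 ∧ p1)) → ¬p2) ∨ ((p1 ∨ p2) ∨ (p1 ∨ (p1 ∧ p1))) = 0 ∨ 1/2 = 1/2
¬p1 = ¬1/4 = 0
¬p2 = ¬1/2 = 0
¬¬p2 = ¬0 = 1
¬p1 ∨ ¬¬p2 = 0 ∨ 1 = 1
p1 ∧ p2 = 1/4 ∧ 1/2 = 1/4
p2 → (p1 ∧ p2) = 1/2 → 1/4 = 1/4
p2 ∧ p1 = 1/2 ∧ 1/4 = 1/4
(p2 ∧ p1) → p2 = 1/4 → 1/2 = 1
(p2 → (p1 ∧ p2)) ∧ ((p2 ∧ p1) → p2) = 1/4 ∧ 1 = 1/4
(¬p1 ∨ ¬¬p2) ∧ ((p2 → (p1 ∧ p2)) ∧ ((p2 ∧ p1) → p2)) = 1 ∧ 1/4 = 1/4
((((p2 → p2) → (p1 ∧ p1)) → ¬p2) ∨ ((p1 ∨ p2) ∨ (p1 ∨ (p1 ∧ p1)))) ∨ ((¬p1 ∨ ¬¬p2) ∧ ((p2 → (p1 ∧ p2)) ∧ ((p2 ∧ p1) → p2))) = 1/2 ∨ 1/4 = 1/2
No assignment yields a value below 1/2, so this is the minimum.

1/2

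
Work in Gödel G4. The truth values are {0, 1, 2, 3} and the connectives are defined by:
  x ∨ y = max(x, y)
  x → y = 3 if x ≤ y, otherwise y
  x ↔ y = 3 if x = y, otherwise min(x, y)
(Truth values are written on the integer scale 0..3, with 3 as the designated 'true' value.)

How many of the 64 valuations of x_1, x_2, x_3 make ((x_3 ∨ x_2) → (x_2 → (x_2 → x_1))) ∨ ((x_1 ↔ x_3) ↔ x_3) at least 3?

44

value 3: 44 assignments (counts)
value 2: 2 assignments
value 1: 6 assignments
value 0: 12 assignments
So 44 of the 64 assignments meet the threshold.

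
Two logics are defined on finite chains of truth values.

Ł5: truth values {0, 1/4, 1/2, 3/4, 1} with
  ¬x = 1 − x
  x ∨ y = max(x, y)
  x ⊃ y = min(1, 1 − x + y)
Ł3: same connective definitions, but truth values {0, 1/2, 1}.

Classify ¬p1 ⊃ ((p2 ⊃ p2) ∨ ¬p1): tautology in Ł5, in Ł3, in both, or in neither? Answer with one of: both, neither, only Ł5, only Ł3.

In Ł5: every assignment gives 1 — tautology.
In Ł3: every assignment gives 1 — tautology.

both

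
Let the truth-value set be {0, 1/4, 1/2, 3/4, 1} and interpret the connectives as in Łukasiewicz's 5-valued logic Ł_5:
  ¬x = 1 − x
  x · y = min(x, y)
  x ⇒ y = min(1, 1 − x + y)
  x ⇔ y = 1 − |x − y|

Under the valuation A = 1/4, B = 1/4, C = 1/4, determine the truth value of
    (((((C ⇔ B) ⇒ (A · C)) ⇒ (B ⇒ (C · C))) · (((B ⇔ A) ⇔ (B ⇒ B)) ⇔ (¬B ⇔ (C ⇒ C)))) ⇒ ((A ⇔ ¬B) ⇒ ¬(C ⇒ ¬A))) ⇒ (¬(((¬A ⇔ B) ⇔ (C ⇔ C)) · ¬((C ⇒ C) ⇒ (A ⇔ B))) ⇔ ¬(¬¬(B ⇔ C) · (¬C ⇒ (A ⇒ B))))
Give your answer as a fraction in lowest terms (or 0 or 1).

1/4

C ⇔ B = 1/4 ⇔ 1/4 = 1
A · C = 1/4 · 1/4 = 1/4
(C ⇔ B) ⇒ (A · C) = 1 ⇒ 1/4 = 1/4
C · C = 1/4 · 1/4 = 1/4
B ⇒ (C · C) = 1/4 ⇒ 1/4 = 1
((C ⇔ B) ⇒ (A · C)) ⇒ (B ⇒ (C · C)) = 1/4 ⇒ 1 = 1
B ⇔ A = 1/4 ⇔ 1/4 = 1
B ⇒ B = 1/4 ⇒ 1/4 = 1
(B ⇔ A) ⇔ (B ⇒ B) = 1 ⇔ 1 = 1
¬B = ¬1/4 = 3/4
C ⇒ C = 1/4 ⇒ 1/4 = 1
¬B ⇔ (C ⇒ C) = 3/4 ⇔ 1 = 3/4
((B ⇔ A) ⇔ (B ⇒ B)) ⇔ (¬B ⇔ (C ⇒ C)) = 1 ⇔ 3/4 = 3/4
(((C ⇔ B) ⇒ (A · C)) ⇒ (B ⇒ (C · C))) · (((B ⇔ A) ⇔ (B ⇒ B)) ⇔ (¬B ⇔ (C ⇒ C))) = 1 · 3/4 = 3/4
¬B = ¬1/4 = 3/4
A ⇔ ¬B = 1/4 ⇔ 3/4 = 1/2
¬A = ¬1/4 = 3/4
C ⇒ ¬A = 1/4 ⇒ 3/4 = 1
¬(C ⇒ ¬A) = ¬1 = 0
(A ⇔ ¬B) ⇒ ¬(C ⇒ ¬A) = 1/2 ⇒ 0 = 1/2
((((C ⇔ B) ⇒ (A · C)) ⇒ (B ⇒ (C · C))) · (((B ⇔ A) ⇔ (B ⇒ B)) ⇔ (¬B ⇔ (C ⇒ C)))) ⇒ ((A ⇔ ¬B) ⇒ ¬(C ⇒ ¬A)) = 3/4 ⇒ 1/2 = 3/4
¬A = ¬1/4 = 3/4
¬A ⇔ B = 3/4 ⇔ 1/4 = 1/2
C ⇔ C = 1/4 ⇔ 1/4 = 1
(¬A ⇔ B) ⇔ (C ⇔ C) = 1/2 ⇔ 1 = 1/2
C ⇒ C = 1/4 ⇒ 1/4 = 1
A ⇔ B = 1/4 ⇔ 1/4 = 1
(C ⇒ C) ⇒ (A ⇔ B) = 1 ⇒ 1 = 1
¬((C ⇒ C) ⇒ (A ⇔ B)) = ¬1 = 0
((¬A ⇔ B) ⇔ (C ⇔ C)) · ¬((C ⇒ C) ⇒ (A ⇔ B)) = 1/2 · 0 = 0
¬(((¬A ⇔ B) ⇔ (C ⇔ C)) · ¬((C ⇒ C) ⇒ (A ⇔ B))) = ¬0 = 1
B ⇔ C = 1/4 ⇔ 1/4 = 1
¬(B ⇔ C) = ¬1 = 0
¬¬(B ⇔ C) = ¬0 = 1
¬C = ¬1/4 = 3/4
A ⇒ B = 1/4 ⇒ 1/4 = 1
¬C ⇒ (A ⇒ B) = 3/4 ⇒ 1 = 1
¬¬(B ⇔ C) · (¬C ⇒ (A ⇒ B)) = 1 · 1 = 1
¬(¬¬(B ⇔ C) · (¬C ⇒ (A ⇒ B))) = ¬1 = 0
¬(((¬A ⇔ B) ⇔ (C ⇔ C)) · ¬((C ⇒ C) ⇒ (A ⇔ B))) ⇔ ¬(¬¬(B ⇔ C) · (¬C ⇒ (A ⇒ B))) = 1 ⇔ 0 = 0
(((((C ⇔ B) ⇒ (A · C)) ⇒ (B ⇒ (C · C))) · (((B ⇔ A) ⇔ (B ⇒ B)) ⇔ (¬B ⇔ (C ⇒ C)))) ⇒ ((A ⇔ ¬B) ⇒ ¬(C ⇒ ¬A))) ⇒ (¬(((¬A ⇔ B) ⇔ (C ⇔ C)) · ¬((C ⇒ C) ⇒ (A ⇔ B))) ⇔ ¬(¬¬(B ⇔ C) · (¬C ⇒ (A ⇒ B)))) = 3/4 ⇒ 0 = 1/4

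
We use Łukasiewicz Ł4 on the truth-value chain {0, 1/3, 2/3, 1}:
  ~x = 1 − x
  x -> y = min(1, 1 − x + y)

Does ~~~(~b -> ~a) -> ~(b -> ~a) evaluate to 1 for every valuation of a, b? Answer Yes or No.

No

Counterexample: take a = 1/3, b = 0.
~b = ~0 = 1
~a = ~1/3 = 2/3
~b -> ~a = 1 -> 2/3 = 2/3
~(~b -> ~a) = ~2/3 = 1/3
~~(~b -> ~a) = ~1/3 = 2/3
~~~(~b -> ~a) = ~2/3 = 1/3
~a = ~1/3 = 2/3
b -> ~a = 0 -> 2/3 = 1
~(b -> ~a) = ~1 = 0
~~~(~b -> ~a) -> ~(b -> ~a) = 1/3 -> 0 = 2/3
This gives 2/3 ≠ 1.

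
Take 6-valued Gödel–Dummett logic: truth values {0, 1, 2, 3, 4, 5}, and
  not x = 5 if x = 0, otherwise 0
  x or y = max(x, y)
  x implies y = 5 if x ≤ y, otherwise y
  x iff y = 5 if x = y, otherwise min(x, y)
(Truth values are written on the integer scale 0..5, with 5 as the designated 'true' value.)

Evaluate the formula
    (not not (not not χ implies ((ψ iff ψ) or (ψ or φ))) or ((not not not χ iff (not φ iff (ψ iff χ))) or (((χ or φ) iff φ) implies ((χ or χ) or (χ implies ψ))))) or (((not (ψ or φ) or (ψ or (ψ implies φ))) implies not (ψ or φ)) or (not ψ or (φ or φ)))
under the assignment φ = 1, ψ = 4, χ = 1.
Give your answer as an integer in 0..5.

not χ = not 1 = 0
not not χ = not 0 = 5
ψ iff ψ = 4 iff 4 = 5
ψ or φ = 4 or 1 = 4
(ψ iff ψ) or (ψ or φ) = 5 or 4 = 5
not not χ implies ((ψ iff ψ) or (ψ or φ)) = 5 implies 5 = 5
not (not not χ implies ((ψ iff ψ) or (ψ or φ))) = not 5 = 0
not not (not not χ implies ((ψ iff ψ) or (ψ or φ))) = not 0 = 5
not χ = not 1 = 0
not not χ = not 0 = 5
not not not χ = not 5 = 0
not φ = not 1 = 0
ψ iff χ = 4 iff 1 = 1
not φ iff (ψ iff χ) = 0 iff 1 = 0
not not not χ iff (not φ iff (ψ iff χ)) = 0 iff 0 = 5
χ or φ = 1 or 1 = 1
(χ or φ) iff φ = 1 iff 1 = 5
χ or χ = 1 or 1 = 1
χ implies ψ = 1 implies 4 = 5
(χ or χ) or (χ implies ψ) = 1 or 5 = 5
((χ or φ) iff φ) implies ((χ or χ) or (χ implies ψ)) = 5 implies 5 = 5
(not not not χ iff (not φ iff (ψ iff χ))) or (((χ or φ) iff φ) implies ((χ or χ) or (χ implies ψ))) = 5 or 5 = 5
not not (not not χ implies ((ψ iff ψ) or (ψ or φ))) or ((not not not χ iff (not φ iff (ψ iff χ))) or (((χ or φ) iff φ) implies ((χ or χ) or (χ implies ψ)))) = 5 or 5 = 5
ψ or φ = 4 or 1 = 4
not (ψ or φ) = not 4 = 0
ψ implies φ = 4 implies 1 = 1
ψ or (ψ implies φ) = 4 or 1 = 4
not (ψ or φ) or (ψ or (ψ implies φ)) = 0 or 4 = 4
ψ or φ = 4 or 1 = 4
not (ψ or φ) = not 4 = 0
(not (ψ or φ) or (ψ or (ψ implies φ))) implies not (ψ or φ) = 4 implies 0 = 0
not ψ = not 4 = 0
φ or φ = 1 or 1 = 1
not ψ or (φ or φ) = 0 or 1 = 1
((not (ψ or φ) or (ψ or (ψ implies φ))) implies not (ψ or φ)) or (not ψ or (φ or φ)) = 0 or 1 = 1
(not not (not not χ implies ((ψ iff ψ) or (ψ or φ))) or ((not not not χ iff (not φ iff (ψ iff χ))) or (((χ or φ) iff φ) implies ((χ or χ) or (χ implies ψ))))) or (((not (ψ or φ) or (ψ or (ψ implies φ))) implies not (ψ or φ)) or (not ψ or (φ or φ))) = 5 or 1 = 5

5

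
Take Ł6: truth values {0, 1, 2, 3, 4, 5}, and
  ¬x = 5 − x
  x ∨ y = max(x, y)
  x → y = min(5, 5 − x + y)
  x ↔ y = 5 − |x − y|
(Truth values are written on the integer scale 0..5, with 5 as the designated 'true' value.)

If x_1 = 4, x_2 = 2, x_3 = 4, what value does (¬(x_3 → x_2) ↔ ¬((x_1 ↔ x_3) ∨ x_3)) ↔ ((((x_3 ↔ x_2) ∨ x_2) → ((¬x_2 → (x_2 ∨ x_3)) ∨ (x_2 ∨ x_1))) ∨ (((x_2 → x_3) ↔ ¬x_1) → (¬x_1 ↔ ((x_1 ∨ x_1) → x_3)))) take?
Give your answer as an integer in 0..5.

x_3 → x_2 = 4 → 2 = 3
¬(x_3 → x_2) = ¬3 = 2
x_1 ↔ x_3 = 4 ↔ 4 = 5
(x_1 ↔ x_3) ∨ x_3 = 5 ∨ 4 = 5
¬((x_1 ↔ x_3) ∨ x_3) = ¬5 = 0
¬(x_3 → x_2) ↔ ¬((x_1 ↔ x_3) ∨ x_3) = 2 ↔ 0 = 3
x_3 ↔ x_2 = 4 ↔ 2 = 3
(x_3 ↔ x_2) ∨ x_2 = 3 ∨ 2 = 3
¬x_2 = ¬2 = 3
x_2 ∨ x_3 = 2 ∨ 4 = 4
¬x_2 → (x_2 ∨ x_3) = 3 → 4 = 5
x_2 ∨ x_1 = 2 ∨ 4 = 4
(¬x_2 → (x_2 ∨ x_3)) ∨ (x_2 ∨ x_1) = 5 ∨ 4 = 5
((x_3 ↔ x_2) ∨ x_2) → ((¬x_2 → (x_2 ∨ x_3)) ∨ (x_2 ∨ x_1)) = 3 → 5 = 5
x_2 → x_3 = 2 → 4 = 5
¬x_1 = ¬4 = 1
(x_2 → x_3) ↔ ¬x_1 = 5 ↔ 1 = 1
¬x_1 = ¬4 = 1
x_1 ∨ x_1 = 4 ∨ 4 = 4
(x_1 ∨ x_1) → x_3 = 4 → 4 = 5
¬x_1 ↔ ((x_1 ∨ x_1) → x_3) = 1 ↔ 5 = 1
((x_2 → x_3) ↔ ¬x_1) → (¬x_1 ↔ ((x_1 ∨ x_1) → x_3)) = 1 → 1 = 5
(((x_3 ↔ x_2) ∨ x_2) → ((¬x_2 → (x_2 ∨ x_3)) ∨ (x_2 ∨ x_1))) ∨ (((x_2 → x_3) ↔ ¬x_1) → (¬x_1 ↔ ((x_1 ∨ x_1) → x_3))) = 5 ∨ 5 = 5
(¬(x_3 → x_2) ↔ ¬((x_1 ↔ x_3) ∨ x_3)) ↔ ((((x_3 ↔ x_2) ∨ x_2) → ((¬x_2 → (x_2 ∨ x_3)) ∨ (x_2 ∨ x_1))) ∨ (((x_2 → x_3) ↔ ¬x_1) → (¬x_1 ↔ ((x_1 ∨ x_1) → x_3)))) = 3 ↔ 5 = 3

3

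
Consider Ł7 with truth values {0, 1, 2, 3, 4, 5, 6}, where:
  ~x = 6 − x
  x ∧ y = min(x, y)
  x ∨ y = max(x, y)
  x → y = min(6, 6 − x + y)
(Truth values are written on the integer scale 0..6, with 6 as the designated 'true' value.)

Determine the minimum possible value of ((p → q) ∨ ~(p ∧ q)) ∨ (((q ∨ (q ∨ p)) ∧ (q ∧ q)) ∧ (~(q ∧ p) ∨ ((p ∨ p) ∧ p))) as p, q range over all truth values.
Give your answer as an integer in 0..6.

Take p = 6, q = 3:
p → q = 6 → 3 = 3
p ∧ q = 6 ∧ 3 = 3
~(p ∧ q) = ~3 = 3
(p → q) ∨ ~(p ∧ q) = 3 ∨ 3 = 3
q ∨ p = 3 ∨ 6 = 6
q ∨ (q ∨ p) = 3 ∨ 6 = 6
q ∧ q = 3 ∧ 3 = 3
(q ∨ (q ∨ p)) ∧ (q ∧ q) = 6 ∧ 3 = 3
q ∧ p = 3 ∧ 6 = 3
~(q ∧ p) = ~3 = 3
p ∨ p = 6 ∨ 6 = 6
(p ∨ p) ∧ p = 6 ∧ 6 = 6
~(q ∧ p) ∨ ((p ∨ p) ∧ p) = 3 ∨ 6 = 6
((q ∨ (q ∨ p)) ∧ (q ∧ q)) ∧ (~(q ∧ p) ∨ ((p ∨ p) ∧ p)) = 3 ∧ 6 = 3
((p → q) ∨ ~(p ∧ q)) ∨ (((q ∨ (q ∨ p)) ∧ (q ∧ q)) ∧ (~(q ∧ p) ∨ ((p ∨ p) ∧ p))) = 3 ∨ 3 = 3
No assignment yields a value below 3, so this is the minimum.

3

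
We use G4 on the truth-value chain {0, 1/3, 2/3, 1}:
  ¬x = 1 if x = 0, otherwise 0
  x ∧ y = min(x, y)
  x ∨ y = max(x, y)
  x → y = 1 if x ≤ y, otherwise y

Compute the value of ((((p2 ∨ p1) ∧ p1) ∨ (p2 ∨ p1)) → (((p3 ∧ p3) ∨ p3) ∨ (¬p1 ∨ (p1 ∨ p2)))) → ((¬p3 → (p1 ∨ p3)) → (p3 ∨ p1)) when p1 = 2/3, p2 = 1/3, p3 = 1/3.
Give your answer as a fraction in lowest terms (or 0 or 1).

p2 ∨ p1 = 1/3 ∨ 2/3 = 2/3
(p2 ∨ p1) ∧ p1 = 2/3 ∧ 2/3 = 2/3
p2 ∨ p1 = 1/3 ∨ 2/3 = 2/3
((p2 ∨ p1) ∧ p1) ∨ (p2 ∨ p1) = 2/3 ∨ 2/3 = 2/3
p3 ∧ p3 = 1/3 ∧ 1/3 = 1/3
(p3 ∧ p3) ∨ p3 = 1/3 ∨ 1/3 = 1/3
¬p1 = ¬2/3 = 0
p1 ∨ p2 = 2/3 ∨ 1/3 = 2/3
¬p1 ∨ (p1 ∨ p2) = 0 ∨ 2/3 = 2/3
((p3 ∧ p3) ∨ p3) ∨ (¬p1 ∨ (p1 ∨ p2)) = 1/3 ∨ 2/3 = 2/3
(((p2 ∨ p1) ∧ p1) ∨ (p2 ∨ p1)) → (((p3 ∧ p3) ∨ p3) ∨ (¬p1 ∨ (p1 ∨ p2))) = 2/3 → 2/3 = 1
¬p3 = ¬1/3 = 0
p1 ∨ p3 = 2/3 ∨ 1/3 = 2/3
¬p3 → (p1 ∨ p3) = 0 → 2/3 = 1
p3 ∨ p1 = 1/3 ∨ 2/3 = 2/3
(¬p3 → (p1 ∨ p3)) → (p3 ∨ p1) = 1 → 2/3 = 2/3
((((p2 ∨ p1) ∧ p1) ∨ (p2 ∨ p1)) → (((p3 ∧ p3) ∨ p3) ∨ (¬p1 ∨ (p1 ∨ p2)))) → ((¬p3 → (p1 ∨ p3)) → (p3 ∨ p1)) = 1 → 2/3 = 2/3

2/3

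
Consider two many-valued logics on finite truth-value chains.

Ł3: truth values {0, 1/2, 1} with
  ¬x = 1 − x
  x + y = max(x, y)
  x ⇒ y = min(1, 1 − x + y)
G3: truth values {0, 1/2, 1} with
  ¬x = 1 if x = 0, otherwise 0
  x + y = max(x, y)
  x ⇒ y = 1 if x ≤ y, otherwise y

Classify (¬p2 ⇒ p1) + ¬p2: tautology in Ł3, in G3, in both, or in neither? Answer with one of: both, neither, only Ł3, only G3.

only G3

In Ł3: at p1 = 0, p2 = 1/2 the value is 1/2 — not a tautology.
In G3: every assignment gives 1 — tautology.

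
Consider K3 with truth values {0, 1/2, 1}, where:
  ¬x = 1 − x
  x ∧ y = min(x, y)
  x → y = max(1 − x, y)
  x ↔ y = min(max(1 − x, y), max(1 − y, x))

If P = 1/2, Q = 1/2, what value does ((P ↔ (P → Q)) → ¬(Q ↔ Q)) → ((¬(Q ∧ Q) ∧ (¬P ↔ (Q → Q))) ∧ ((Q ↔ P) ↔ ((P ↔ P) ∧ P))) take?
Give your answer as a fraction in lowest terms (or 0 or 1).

P → Q = 1/2 → 1/2 = 1/2
P ↔ (P → Q) = 1/2 ↔ 1/2 = 1/2
Q ↔ Q = 1/2 ↔ 1/2 = 1/2
¬(Q ↔ Q) = ¬1/2 = 1/2
(P ↔ (P → Q)) → ¬(Q ↔ Q) = 1/2 → 1/2 = 1/2
Q ∧ Q = 1/2 ∧ 1/2 = 1/2
¬(Q ∧ Q) = ¬1/2 = 1/2
¬P = ¬1/2 = 1/2
Q → Q = 1/2 → 1/2 = 1/2
¬P ↔ (Q → Q) = 1/2 ↔ 1/2 = 1/2
¬(Q ∧ Q) ∧ (¬P ↔ (Q → Q)) = 1/2 ∧ 1/2 = 1/2
Q ↔ P = 1/2 ↔ 1/2 = 1/2
P ↔ P = 1/2 ↔ 1/2 = 1/2
(P ↔ P) ∧ P = 1/2 ∧ 1/2 = 1/2
(Q ↔ P) ↔ ((P ↔ P) ∧ P) = 1/2 ↔ 1/2 = 1/2
(¬(Q ∧ Q) ∧ (¬P ↔ (Q → Q))) ∧ ((Q ↔ P) ↔ ((P ↔ P) ∧ P)) = 1/2 ∧ 1/2 = 1/2
((P ↔ (P → Q)) → ¬(Q ↔ Q)) → ((¬(Q ∧ Q) ∧ (¬P ↔ (Q → Q))) ∧ ((Q ↔ P) ↔ ((P ↔ P) ∧ P))) = 1/2 → 1/2 = 1/2

1/2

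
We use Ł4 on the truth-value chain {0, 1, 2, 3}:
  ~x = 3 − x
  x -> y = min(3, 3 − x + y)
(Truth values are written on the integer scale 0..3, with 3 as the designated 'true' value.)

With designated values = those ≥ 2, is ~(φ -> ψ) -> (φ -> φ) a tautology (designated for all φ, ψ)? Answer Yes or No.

Yes

φ = 0, ψ = 0 ↦ 3
φ = 0, ψ = 1 ↦ 3
φ = 0, ψ = 2 ↦ 3
φ = 0, ψ = 3 ↦ 3
φ = 1, ψ = 0 ↦ 3
φ = 1, ψ = 1 ↦ 3
φ = 1, ψ = 2 ↦ 3
φ = 1, ψ = 3 ↦ 3
φ = 2, ψ = 0 ↦ 3
φ = 2, ψ = 1 ↦ 3
φ = 2, ψ = 2 ↦ 3
φ = 2, ψ = 3 ↦ 3
φ = 3, ψ = 0 ↦ 3
φ = 3, ψ = 1 ↦ 3
φ = 3, ψ = 2 ↦ 3
φ = 3, ψ = 3 ↦ 3
Every assignment gives a value ≥ 2.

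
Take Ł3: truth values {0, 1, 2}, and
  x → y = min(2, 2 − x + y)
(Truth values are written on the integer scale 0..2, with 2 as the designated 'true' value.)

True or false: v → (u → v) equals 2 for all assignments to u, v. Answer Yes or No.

u = 0, v = 0 ↦ 2
u = 0, v = 1 ↦ 2
u = 0, v = 2 ↦ 2
u = 1, v = 0 ↦ 2
u = 1, v = 1 ↦ 2
u = 1, v = 2 ↦ 2
u = 2, v = 0 ↦ 2
u = 2, v = 1 ↦ 2
u = 2, v = 2 ↦ 2
Every assignment gives a value ≥ 2.

Yes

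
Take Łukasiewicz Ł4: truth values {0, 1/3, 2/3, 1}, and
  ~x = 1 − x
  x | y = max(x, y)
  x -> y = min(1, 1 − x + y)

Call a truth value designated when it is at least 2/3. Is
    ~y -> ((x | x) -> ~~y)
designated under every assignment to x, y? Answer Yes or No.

No

Counterexample: take x = 2/3, y = 0.
~y = ~0 = 1
x | x = 2/3 | 2/3 = 2/3
~y = ~0 = 1
~~y = ~1 = 0
(x | x) -> ~~y = 2/3 -> 0 = 1/3
~y -> ((x | x) -> ~~y) = 1 -> 1/3 = 1/3
This gives 1/3, which is below 2/3.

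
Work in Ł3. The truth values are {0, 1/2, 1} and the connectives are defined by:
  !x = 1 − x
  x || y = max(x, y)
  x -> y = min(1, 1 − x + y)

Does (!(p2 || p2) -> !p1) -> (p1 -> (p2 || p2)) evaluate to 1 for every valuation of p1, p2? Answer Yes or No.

p1 = 0, p2 = 0 ↦ 1
p1 = 0, p2 = 1/2 ↦ 1
p1 = 0, p2 = 1 ↦ 1
p1 = 1/2, p2 = 0 ↦ 1
p1 = 1/2, p2 = 1/2 ↦ 1
p1 = 1/2, p2 = 1 ↦ 1
p1 = 1, p2 = 0 ↦ 1
p1 = 1, p2 = 1/2 ↦ 1
p1 = 1, p2 = 1 ↦ 1
Every assignment gives a value ≥ 1.

Yes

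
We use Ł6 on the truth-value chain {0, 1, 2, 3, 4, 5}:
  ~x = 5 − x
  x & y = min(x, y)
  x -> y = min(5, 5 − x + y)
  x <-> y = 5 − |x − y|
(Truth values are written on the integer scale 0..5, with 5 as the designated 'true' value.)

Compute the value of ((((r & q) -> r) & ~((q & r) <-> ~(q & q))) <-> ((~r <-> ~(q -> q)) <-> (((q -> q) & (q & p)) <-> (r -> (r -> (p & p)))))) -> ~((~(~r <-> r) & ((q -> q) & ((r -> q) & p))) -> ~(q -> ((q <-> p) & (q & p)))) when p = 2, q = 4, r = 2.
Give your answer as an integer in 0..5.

r & q = 2 & 4 = 2
(r & q) -> r = 2 -> 2 = 5
q & r = 4 & 2 = 2
q & q = 4 & 4 = 4
~(q & q) = ~4 = 1
(q & r) <-> ~(q & q) = 2 <-> 1 = 4
~((q & r) <-> ~(q & q)) = ~4 = 1
((r & q) -> r) & ~((q & r) <-> ~(q & q)) = 5 & 1 = 1
~r = ~2 = 3
q -> q = 4 -> 4 = 5
~(q -> q) = ~5 = 0
~r <-> ~(q -> q) = 3 <-> 0 = 2
q -> q = 4 -> 4 = 5
q & p = 4 & 2 = 2
(q -> q) & (q & p) = 5 & 2 = 2
p & p = 2 & 2 = 2
r -> (p & p) = 2 -> 2 = 5
r -> (r -> (p & p)) = 2 -> 5 = 5
((q -> q) & (q & p)) <-> (r -> (r -> (p & p))) = 2 <-> 5 = 2
(~r <-> ~(q -> q)) <-> (((q -> q) & (q & p)) <-> (r -> (r -> (p & p)))) = 2 <-> 2 = 5
(((r & q) -> r) & ~((q & r) <-> ~(q & q))) <-> ((~r <-> ~(q -> q)) <-> (((q -> q) & (q & p)) <-> (r -> (r -> (p & p))))) = 1 <-> 5 = 1
~r = ~2 = 3
~r <-> r = 3 <-> 2 = 4
~(~r <-> r) = ~4 = 1
q -> q = 4 -> 4 = 5
r -> q = 2 -> 4 = 5
(r -> q) & p = 5 & 2 = 2
(q -> q) & ((r -> q) & p) = 5 & 2 = 2
~(~r <-> r) & ((q -> q) & ((r -> q) & p)) = 1 & 2 = 1
q <-> p = 4 <-> 2 = 3
q & p = 4 & 2 = 2
(q <-> p) & (q & p) = 3 & 2 = 2
q -> ((q <-> p) & (q & p)) = 4 -> 2 = 3
~(q -> ((q <-> p) & (q & p))) = ~3 = 2
(~(~r <-> r) & ((q -> q) & ((r -> q) & p))) -> ~(q -> ((q <-> p) & (q & p))) = 1 -> 2 = 5
~((~(~r <-> r) & ((q -> q) & ((r -> q) & p))) -> ~(q -> ((q <-> p) & (q & p)))) = ~5 = 0
((((r & q) -> r) & ~((q & r) <-> ~(q & q))) <-> ((~r <-> ~(q -> q)) <-> (((q -> q) & (q & p)) <-> (r -> (r -> (p & p)))))) -> ~((~(~r <-> r) & ((q -> q) & ((r -> q) & p))) -> ~(q -> ((q <-> p) & (q & p)))) = 1 -> 0 = 4

4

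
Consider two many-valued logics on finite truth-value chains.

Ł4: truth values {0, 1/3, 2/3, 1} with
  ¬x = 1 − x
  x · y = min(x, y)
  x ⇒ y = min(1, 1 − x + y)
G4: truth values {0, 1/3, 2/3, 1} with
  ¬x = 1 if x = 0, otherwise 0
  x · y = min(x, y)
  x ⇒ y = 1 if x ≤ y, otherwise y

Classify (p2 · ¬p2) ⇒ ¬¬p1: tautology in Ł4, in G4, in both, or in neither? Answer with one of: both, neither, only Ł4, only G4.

In Ł4: at p1 = 0, p2 = 1/3 the value is 2/3 — not a tautology.
In G4: every assignment gives 1 — tautology.

only G4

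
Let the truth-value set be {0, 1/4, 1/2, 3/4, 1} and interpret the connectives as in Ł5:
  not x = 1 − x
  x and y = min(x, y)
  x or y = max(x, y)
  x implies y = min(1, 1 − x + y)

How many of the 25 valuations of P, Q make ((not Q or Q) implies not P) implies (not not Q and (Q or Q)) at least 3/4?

value 1: 11 assignments (counts)
value 3/4: 5 assignments (counts)
value 1/2: 5 assignments
value 1/4: 3 assignments
value 0: 1 assignment
So 16 of the 25 assignments meet the threshold.

16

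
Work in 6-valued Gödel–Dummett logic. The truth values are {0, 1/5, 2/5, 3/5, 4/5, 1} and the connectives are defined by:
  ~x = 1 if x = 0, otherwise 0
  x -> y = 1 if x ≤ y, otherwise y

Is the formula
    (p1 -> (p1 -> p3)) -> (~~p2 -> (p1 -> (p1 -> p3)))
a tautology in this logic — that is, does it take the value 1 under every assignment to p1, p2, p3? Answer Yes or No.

Yes

At p1 = 3/5, p2 = 0, p3 = 0, for instance:
p1 -> p3 = 3/5 -> 0 = 0
p1 -> (p1 -> p3) = 3/5 -> 0 = 0
~p2 = ~0 = 1
~~p2 = ~1 = 0
~~p2 -> (p1 -> (p1 -> p3)) = 0 -> 0 = 1
(p1 -> (p1 -> p3)) -> (~~p2 -> (p1 -> (p1 -> p3))) = 0 -> 1 = 1
and checking the remaining 215 assignments likewise gives ≥ 1 in every case.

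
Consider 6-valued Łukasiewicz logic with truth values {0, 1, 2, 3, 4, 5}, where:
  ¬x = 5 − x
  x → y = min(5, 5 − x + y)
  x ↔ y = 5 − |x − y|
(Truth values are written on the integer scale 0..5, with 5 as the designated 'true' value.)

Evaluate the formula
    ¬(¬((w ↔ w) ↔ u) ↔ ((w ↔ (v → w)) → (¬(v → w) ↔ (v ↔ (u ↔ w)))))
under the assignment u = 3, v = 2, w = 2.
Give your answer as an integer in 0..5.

3

w ↔ w = 2 ↔ 2 = 5
(w ↔ w) ↔ u = 5 ↔ 3 = 3
¬((w ↔ w) ↔ u) = ¬3 = 2
v → w = 2 → 2 = 5
w ↔ (v → w) = 2 ↔ 5 = 2
v → w = 2 → 2 = 5
¬(v → w) = ¬5 = 0
u ↔ w = 3 ↔ 2 = 4
v ↔ (u ↔ w) = 2 ↔ 4 = 3
¬(v → w) ↔ (v ↔ (u ↔ w)) = 0 ↔ 3 = 2
(w ↔ (v → w)) → (¬(v → w) ↔ (v ↔ (u ↔ w))) = 2 → 2 = 5
¬((w ↔ w) ↔ u) ↔ ((w ↔ (v → w)) → (¬(v → w) ↔ (v ↔ (u ↔ w)))) = 2 ↔ 5 = 2
¬(¬((w ↔ w) ↔ u) ↔ ((w ↔ (v → w)) → (¬(v → w) ↔ (v ↔ (u ↔ w))))) = ¬2 = 3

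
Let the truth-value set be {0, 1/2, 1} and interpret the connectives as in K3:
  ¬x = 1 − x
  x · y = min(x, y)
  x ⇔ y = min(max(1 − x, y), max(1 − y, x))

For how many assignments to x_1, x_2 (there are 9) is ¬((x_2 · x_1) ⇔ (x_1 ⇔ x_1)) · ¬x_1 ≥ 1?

3

x_1 = 0, x_2 = 0 ↦ 1  ≥
x_1 = 0, x_2 = 1/2 ↦ 1  ≥
x_1 = 0, x_2 = 1 ↦ 1  ≥
x_1 = 1/2, x_2 = 0 ↦ 1/2  <
x_1 = 1/2, x_2 = 1/2 ↦ 1/2  <
x_1 = 1/2, x_2 = 1 ↦ 1/2  <
x_1 = 1, x_2 = 0 ↦ 0  <
x_1 = 1, x_2 = 1/2 ↦ 0  <
x_1 = 1, x_2 = 1 ↦ 0  <
So 3 of the 9 assignments meet the threshold.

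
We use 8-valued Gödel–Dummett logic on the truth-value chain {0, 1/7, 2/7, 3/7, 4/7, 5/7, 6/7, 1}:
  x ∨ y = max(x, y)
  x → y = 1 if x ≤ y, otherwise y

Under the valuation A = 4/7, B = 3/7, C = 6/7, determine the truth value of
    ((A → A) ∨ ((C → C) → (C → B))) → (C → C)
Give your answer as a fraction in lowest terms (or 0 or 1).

1

A → A = 4/7 → 4/7 = 1
C → C = 6/7 → 6/7 = 1
C → B = 6/7 → 3/7 = 3/7
(C → C) → (C → B) = 1 → 3/7 = 3/7
(A → A) ∨ ((C → C) → (C → B)) = 1 ∨ 3/7 = 1
C → C = 6/7 → 6/7 = 1
((A → A) ∨ ((C → C) → (C → B))) → (C → C) = 1 → 1 = 1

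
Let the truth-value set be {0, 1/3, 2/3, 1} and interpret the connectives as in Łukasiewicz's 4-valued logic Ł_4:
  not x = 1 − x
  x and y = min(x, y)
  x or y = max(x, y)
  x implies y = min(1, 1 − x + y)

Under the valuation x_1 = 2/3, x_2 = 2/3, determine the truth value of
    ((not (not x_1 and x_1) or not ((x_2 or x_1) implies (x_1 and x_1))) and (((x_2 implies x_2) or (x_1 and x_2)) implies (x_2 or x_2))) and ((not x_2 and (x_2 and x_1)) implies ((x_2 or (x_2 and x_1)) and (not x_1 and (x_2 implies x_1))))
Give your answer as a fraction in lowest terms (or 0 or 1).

not x_1 = not 2/3 = 1/3
not x_1 and x_1 = 1/3 and 2/3 = 1/3
not (not x_1 and x_1) = not 1/3 = 2/3
x_2 or x_1 = 2/3 or 2/3 = 2/3
x_1 and x_1 = 2/3 and 2/3 = 2/3
(x_2 or x_1) implies (x_1 and x_1) = 2/3 implies 2/3 = 1
not ((x_2 or x_1) implies (x_1 and x_1)) = not 1 = 0
not (not x_1 and x_1) or not ((x_2 or x_1) implies (x_1 and x_1)) = 2/3 or 0 = 2/3
x_2 implies x_2 = 2/3 implies 2/3 = 1
x_1 and x_2 = 2/3 and 2/3 = 2/3
(x_2 implies x_2) or (x_1 and x_2) = 1 or 2/3 = 1
x_2 or x_2 = 2/3 or 2/3 = 2/3
((x_2 implies x_2) or (x_1 and x_2)) implies (x_2 or x_2) = 1 implies 2/3 = 2/3
(not (not x_1 and x_1) or not ((x_2 or x_1) implies (x_1 and x_1))) and (((x_2 implies x_2) or (x_1 and x_2)) implies (x_2 or x_2)) = 2/3 and 2/3 = 2/3
not x_2 = not 2/3 = 1/3
x_2 and x_1 = 2/3 and 2/3 = 2/3
not x_2 and (x_2 and x_1) = 1/3 and 2/3 = 1/3
x_2 and x_1 = 2/3 and 2/3 = 2/3
x_2 or (x_2 and x_1) = 2/3 or 2/3 = 2/3
not x_1 = not 2/3 = 1/3
x_2 implies x_1 = 2/3 implies 2/3 = 1
not x_1 and (x_2 implies x_1) = 1/3 and 1 = 1/3
(x_2 or (x_2 and x_1)) and (not x_1 and (x_2 implies x_1)) = 2/3 and 1/3 = 1/3
(not x_2 and (x_2 and x_1)) implies ((x_2 or (x_2 and x_1)) and (not x_1 and (x_2 implies x_1))) = 1/3 implies 1/3 = 1
((not (not x_1 and x_1) or not ((x_2 or x_1) implies (x_1 and x_1))) and (((x_2 implies x_2) or (x_1 and x_2)) implies (x_2 or x_2))) and ((not x_2 and (x_2 and x_1)) implies ((x_2 or (x_2 and x_1)) and (not x_1 and (x_2 implies x_1)))) = 2/3 and 1 = 2/3

2/3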